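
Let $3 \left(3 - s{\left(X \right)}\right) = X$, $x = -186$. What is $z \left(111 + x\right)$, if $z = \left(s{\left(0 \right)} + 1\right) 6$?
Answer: $-1800$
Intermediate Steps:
$s{\left(X \right)} = 3 - \frac{X}{3}$
$z = 24$ ($z = \left(\left(3 - 0\right) + 1\right) 6 = \left(\left(3 + 0\right) + 1\right) 6 = \left(3 + 1\right) 6 = 4 \cdot 6 = 24$)
$z \left(111 + x\right) = 24 \left(111 - 186\right) = 24 \left(-75\right) = -1800$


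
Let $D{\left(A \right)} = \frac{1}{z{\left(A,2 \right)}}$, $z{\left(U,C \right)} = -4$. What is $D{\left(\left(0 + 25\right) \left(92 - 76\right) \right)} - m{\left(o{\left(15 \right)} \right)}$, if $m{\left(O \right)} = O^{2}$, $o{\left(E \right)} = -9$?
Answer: $- \frac{325}{4} \approx -81.25$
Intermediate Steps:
$D{\left(A \right)} = - \frac{1}{4}$ ($D{\left(A \right)} = \frac{1}{-4} = - \frac{1}{4}$)
$D{\left(\left(0 + 25\right) \left(92 - 76\right) \right)} - m{\left(o{\left(15 \right)} \right)} = - \frac{1}{4} - \left(-9\right)^{2} = - \frac{1}{4} - 81 = - \frac{325}{4}$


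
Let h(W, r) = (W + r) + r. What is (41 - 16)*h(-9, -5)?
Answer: -475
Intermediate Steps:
h(W, r) = W + 2*r
(41 - 16)*h(-9, -5) = (41 - 16)*(-9 + 2*(-5)) = 25*(-9 - 10) = 25*(-19) = -475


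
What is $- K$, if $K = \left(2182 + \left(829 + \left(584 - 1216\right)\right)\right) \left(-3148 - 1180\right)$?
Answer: $10296312$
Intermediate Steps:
$K = -10296312$ ($K = \left(2182 + \left(829 + \left(584 - 1216\right)\right)\right) \left(-4328\right) = \left(2182 + \left(829 - 632\right)\right) \left(-4328\right) = \left(2182 + 197\right) \left(-4328\right) = 2379 \left(-4328\right) = -10296312$)
$- K = \left(-1\right) \left(-10296312\right) = 10296312$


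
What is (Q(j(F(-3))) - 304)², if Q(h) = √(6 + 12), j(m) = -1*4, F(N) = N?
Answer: 92434 - 1824*√2 ≈ 89855.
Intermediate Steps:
j(m) = -4
Q(h) = 3*√2 (Q(h) = √18 = 3*√2)
(Q(j(F(-3))) - 304)² = (3*√2 - 304)² = (-304 + 3*√2)²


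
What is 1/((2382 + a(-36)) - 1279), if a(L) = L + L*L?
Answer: 1/2363 ≈ 0.00042319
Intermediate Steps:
a(L) = L + L²
1/((2382 + a(-36)) - 1279) = 1/((2382 - 36*(1 - 36)) - 1279) = 1/((2382 - 36*(-35)) - 1279) = 1/((2382 + 1260) - 1279) = 1/(3642 - 1279) = 1/2363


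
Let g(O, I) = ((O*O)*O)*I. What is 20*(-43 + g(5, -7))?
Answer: -18360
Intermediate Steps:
g(O, I) = I*O³ (g(O, I) = (O²*O)*I = O³*I = I*O³)
20*(-43 + g(5, -7)) = 20*(-43 - 7*5³) = 20*(-43 - 7*125) = 20*(-43 - 875) = 20*(-918) = -18360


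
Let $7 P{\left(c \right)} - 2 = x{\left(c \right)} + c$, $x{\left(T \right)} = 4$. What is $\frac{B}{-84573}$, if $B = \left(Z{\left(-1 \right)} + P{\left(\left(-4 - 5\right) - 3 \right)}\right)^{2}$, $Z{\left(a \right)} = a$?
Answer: $- \frac{169}{4144077} \approx -4.0781 \cdot 10^{-5}$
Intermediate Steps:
$P{\left(c \right)} = \frac{6}{7} + \frac{c}{7}$ ($P{\left(c \right)} = \frac{2}{7} + \frac{4 + c}{7} = \frac{2}{7} + \left(\frac{4}{7} + \frac{c}{7}\right) = \frac{6}{7} + \frac{c}{7}$)
$B = \frac{169}{49}$ ($B = \left(-1 + \left(\frac{6}{7} + \frac{\left(-4 - 5\right) - 3}{7}\right)\right)^{2} = \left(-1 + \left(\frac{6}{7} + \frac{-9 - 3}{7}\right)\right)^{2} = \left(-1 + \left(\frac{6}{7} + \frac{1}{7} \left(-12\right)\right)\right)^{2} = \left(-1 + \left(\frac{6}{7} - \frac{12}{7}\right)\right)^{2} = \left(-1 - \frac{6}{7}\right)^{2} = \left(- \frac{13}{7}\right)^{2} = \frac{169}{49} \approx 3.449$)
$\frac{B}{-84573} = \frac{169}{49 \left(-84573\right)} = \frac{169}{49} \left(- \frac{1}{84573}\right) = - \frac{169}{4144077}$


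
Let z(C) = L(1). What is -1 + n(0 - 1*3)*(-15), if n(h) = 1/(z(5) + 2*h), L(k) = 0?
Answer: 3/2 ≈ 1.5000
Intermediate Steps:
z(C) = 0
n(h) = 1/(2*h) (n(h) = 1/(0 + 2*h) = 1/(2*h))
-1 + n(0 - 1*3)*(-15) = -1 + (1/(2*(0 - 1*3)))*(-15) = -1 + (1/(2*(0 - 3)))*(-15) = -1 + ((1/2)/(-3))*(-15) = -1 + ((1/2)*(-1/3))*(-15) = -1 - 1/6*(-15) = -1 + 5/2 = 3/2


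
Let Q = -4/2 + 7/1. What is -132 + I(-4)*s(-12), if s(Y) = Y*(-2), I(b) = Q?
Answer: -12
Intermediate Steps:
Q = 5 (Q = -4*½ + 7*1 = -2 + 7 = 5)
I(b) = 5
s(Y) = -2*Y
-132 + I(-4)*s(-12) = -132 + 5*(-2*(-12)) = -132 + 5*24 = -132 + 120 = -12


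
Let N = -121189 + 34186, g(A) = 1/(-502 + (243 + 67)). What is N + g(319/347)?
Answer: -16704577/192 ≈ -87003.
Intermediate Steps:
g(A) = -1/192 (g(A) = 1/(-502 + 310) = 1/(-192) = -1/192)
N = -87003
N + g(319/347) = -87003 - 1/192 = -16704577/192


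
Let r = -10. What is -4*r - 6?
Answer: 34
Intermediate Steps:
-4*r - 6 = -4*(-10) - 6 = 40 - 6 = 34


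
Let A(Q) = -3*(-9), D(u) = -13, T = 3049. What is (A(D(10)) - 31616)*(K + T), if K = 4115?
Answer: -226303596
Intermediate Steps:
A(Q) = 27
(A(D(10)) - 31616)*(K + T) = (27 - 31616)*(4115 + 3049) = -31589*7164 = -226303596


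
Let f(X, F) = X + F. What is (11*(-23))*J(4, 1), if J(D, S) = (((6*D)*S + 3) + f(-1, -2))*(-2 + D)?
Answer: -12144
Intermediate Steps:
f(X, F) = F + X
J(D, S) = 6*D*S*(-2 + D) (J(D, S) = (((6*D)*S + 3) + (-2 - 1))*(-2 + D) = ((6*D*S + 3) - 3)*(-2 + D) = ((3 + 6*D*S) - 3)*(-2 + D) = (6*D*S)*(-2 + D) = 6*D*S*(-2 + D))
(11*(-23))*J(4, 1) = (11*(-23))*(6*4*1*(-2 + 4)) = -1518*4*2 = -253*48 = -12144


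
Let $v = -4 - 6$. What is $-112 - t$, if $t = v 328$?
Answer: $3168$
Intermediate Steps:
$v = -10$ ($v = -4 - 6 = -10$)
$t = -3280$ ($t = \left(-10\right) 328 = -3280$)
$-112 - t = -112 - -3280 = -112 + 3280 = 3168$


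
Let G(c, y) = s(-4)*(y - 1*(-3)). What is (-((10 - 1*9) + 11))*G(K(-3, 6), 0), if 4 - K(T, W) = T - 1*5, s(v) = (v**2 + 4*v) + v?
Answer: 144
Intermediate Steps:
s(v) = v**2 + 5*v
K(T, W) = 9 - T (K(T, W) = 4 - (T - 1*5) = 4 - (T - 5) = 4 - (-5 + T) = 4 + (5 - T) = 9 - T)
G(c, y) = -12 - 4*y (G(c, y) = (-4*(5 - 4))*(y - 1*(-3)) = (-4*1)*(y + 3) = -4*(3 + y) = -12 - 4*y)
(-((10 - 1*9) + 11))*G(K(-3, 6), 0) = (-((10 - 1*9) + 11))*(-12 - 4*0) = (-((10 - 9) + 11))*(-12 + 0) = -(1 + 11)*(-12) = -1*12*(-12) = -12*(-12) = 144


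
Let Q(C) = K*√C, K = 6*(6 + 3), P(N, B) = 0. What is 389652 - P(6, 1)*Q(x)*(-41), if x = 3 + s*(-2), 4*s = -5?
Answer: 389652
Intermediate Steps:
s = -5/4 (s = (¼)*(-5) = -5/4 ≈ -1.2500)
K = 54 (K = 6*9 = 54)
x = 11/2 (x = 3 - 5/4*(-2) = 3 + 5/2 = 11/2 ≈ 5.5000)
Q(C) = 54*√C
389652 - P(6, 1)*Q(x)*(-41) = 389652 - 0*(54*√(11/2))*(-41) = 389652 - 0*(54*(√22/2))*(-41) = 389652 - 0*(27*√22)*(-41) = 389652 - 0*(-41) = 389652 - 1*0 = 389652 + 0 = 389652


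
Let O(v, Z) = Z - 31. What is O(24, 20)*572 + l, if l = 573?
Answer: -5719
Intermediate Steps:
O(v, Z) = -31 + Z
O(24, 20)*572 + l = (-31 + 20)*572 + 573 = -11*572 + 573 = -6292 + 573 = -5719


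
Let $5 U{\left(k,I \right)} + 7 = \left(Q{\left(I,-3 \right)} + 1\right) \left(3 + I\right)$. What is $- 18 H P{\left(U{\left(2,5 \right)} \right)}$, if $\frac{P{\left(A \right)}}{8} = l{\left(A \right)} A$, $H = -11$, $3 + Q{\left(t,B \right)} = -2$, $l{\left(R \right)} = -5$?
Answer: $61776$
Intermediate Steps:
$Q{\left(t,B \right)} = -5$ ($Q{\left(t,B \right)} = -3 - 2 = -5$)
$U{\left(k,I \right)} = - \frac{19}{5} - \frac{4 I}{5}$ ($U{\left(k,I \right)} = - \frac{7}{5} + \frac{\left(-5 + 1\right) \left(3 + I\right)}{5} = - \frac{7}{5} + \frac{\left(-4\right) \left(3 + I\right)}{5} = - \frac{7}{5} + \frac{-12 - 4 I}{5} = - \frac{7}{5} - \left(\frac{12}{5} + \frac{4 I}{5}\right) = - \frac{19}{5} - \frac{4 I}{5}$)
$P{\left(A \right)} = - 40 A$ ($P{\left(A \right)} = 8 \left(- 5 A\right) = - 40 A$)
$- 18 H P{\left(U{\left(2,5 \right)} \right)} = \left(-18\right) \left(-11\right) \left(- 40 \left(- \frac{19}{5} - 4\right)\right) = 198 \left(- 40 \left(- \frac{19}{5} - 4\right)\right) = 198 \left(\left(-40\right) \left(- \frac{39}{5}\right)\right) = 198 \cdot 312 = 61776$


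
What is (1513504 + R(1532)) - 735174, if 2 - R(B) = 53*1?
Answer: 778279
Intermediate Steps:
R(B) = -51 (R(B) = 2 - 53 = -51)
(1513504 + R(1532)) - 735174 = (1513504 - 51) - 735174 = 1513453 - 735174 = 778279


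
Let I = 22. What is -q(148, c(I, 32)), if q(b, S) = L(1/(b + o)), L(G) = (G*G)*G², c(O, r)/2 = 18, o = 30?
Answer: -1/1003875856 ≈ -9.9614e-10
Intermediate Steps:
c(O, r) = 36 (c(O, r) = 2*18 = 36)
L(G) = G⁴ (L(G) = G²*G² = G⁴)
q(b, S) = (30 + b)⁻⁴ (q(b, S) = (1/(b + 30))⁴ = (1/(30 + b))⁴ = (30 + b)⁻⁴)
-q(148, c(I, 32)) = -1/(30 + 148)⁴ = -1/178⁴ = -1*1/1003875856 = -1/1003875856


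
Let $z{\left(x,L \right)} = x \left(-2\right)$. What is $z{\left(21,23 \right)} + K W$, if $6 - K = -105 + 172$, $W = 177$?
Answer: $-10839$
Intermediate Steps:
$K = -61$ ($K = 6 - \left(-105 + 172\right) = 6 - 67 = -61$)
$z{\left(x,L \right)} = - 2 x$
$z{\left(21,23 \right)} + K W = \left(-2\right) 21 - 10797 = -42 - 10797 = -10839$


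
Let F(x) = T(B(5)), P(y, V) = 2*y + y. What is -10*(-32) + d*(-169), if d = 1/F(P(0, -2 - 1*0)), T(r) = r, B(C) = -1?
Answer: 489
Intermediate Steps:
P(y, V) = 3*y
F(x) = -1
d = -1 (d = 1/(-1) = -1)
-10*(-32) + d*(-169) = -10*(-32) - 1*(-169) = 320 + 169 = 489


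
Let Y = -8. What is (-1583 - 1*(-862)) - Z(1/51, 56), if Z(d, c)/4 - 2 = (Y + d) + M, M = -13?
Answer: -32899/51 ≈ -645.08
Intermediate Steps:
Z(d, c) = -76 + 4*d (Z(d, c) = 8 + 4*((-8 + d) - 13) = 8 + 4*(-21 + d) = 8 + (-84 + 4*d) = -76 + 4*d)
(-1583 - 1*(-862)) - Z(1/51, 56) = (-1583 - 1*(-862)) - (-76 + 4/51) = (-1583 + 862) - (-76 + 4*(1/51)) = -721 - (-76 + 4/51) = -721 - 1*(-3872/51) = -721 + 3872/51 = -32899/51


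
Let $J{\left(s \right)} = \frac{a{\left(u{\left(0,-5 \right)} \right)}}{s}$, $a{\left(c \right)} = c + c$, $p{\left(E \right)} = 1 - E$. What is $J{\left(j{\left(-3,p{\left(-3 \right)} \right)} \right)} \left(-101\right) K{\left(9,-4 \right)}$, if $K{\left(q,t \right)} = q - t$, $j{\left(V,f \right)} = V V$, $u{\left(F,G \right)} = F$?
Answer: $0$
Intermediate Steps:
$j{\left(V,f \right)} = V^{2}$
$a{\left(c \right)} = 2 c$
$J{\left(s \right)} = 0$ ($J{\left(s \right)} = \frac{2 \cdot 0}{s} = \frac{0}{s} = 0$)
$J{\left(j{\left(-3,p{\left(-3 \right)} \right)} \right)} \left(-101\right) K{\left(9,-4 \right)} = 0 \left(-101\right) \left(9 - -4\right) = 0 \left(9 + 4\right) = 0 \cdot 13 = 0$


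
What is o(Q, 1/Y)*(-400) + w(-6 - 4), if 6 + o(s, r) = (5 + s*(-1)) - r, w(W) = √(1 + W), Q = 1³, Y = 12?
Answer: 2500/3 + 3*I ≈ 833.33 + 3.0*I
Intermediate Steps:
Q = 1
o(s, r) = -1 - r - s (o(s, r) = -6 + ((5 + s*(-1)) - r) = -6 + ((5 - s) - r) = -6 + (5 - r - s) = -1 - r - s)
o(Q, 1/Y)*(-400) + w(-6 - 4) = (-1 - 1/12 - 1*1)*(-400) + √(1 + (-6 - 4)) = (-1 - 1*1/12 - 1)*(-400) + √(1 - 10) = (-1 - 1/12 - 1)*(-400) + √(-9) = -25/12*(-400) + 3*I = 2500/3 + 3*I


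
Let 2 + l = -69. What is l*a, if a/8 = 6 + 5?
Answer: -6248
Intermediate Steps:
a = 88 (a = 8*(6 + 5) = 8*11 = 88)
l = -71 (l = -2 - 69 = -71)
l*a = -71*88 = -6248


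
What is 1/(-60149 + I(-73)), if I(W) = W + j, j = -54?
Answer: -1/60276 ≈ -1.6590e-5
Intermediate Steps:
I(W) = -54 + W (I(W) = W - 54 = -54 + W)
1/(-60149 + I(-73)) = 1/(-60149 + (-54 - 73)) = 1/(-60149 - 127) = 1/(-60276) = -1/60276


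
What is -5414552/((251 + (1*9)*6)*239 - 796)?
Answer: -5414552/72099 ≈ -75.099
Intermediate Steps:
-5414552/((251 + (1*9)*6)*239 - 796) = -5414552/((251 + 9*6)*239 - 796) = -5414552/((251 + 54)*239 - 796) = -5414552/(305*239 - 796) = -5414552/(72895 - 796) = -5414552/72099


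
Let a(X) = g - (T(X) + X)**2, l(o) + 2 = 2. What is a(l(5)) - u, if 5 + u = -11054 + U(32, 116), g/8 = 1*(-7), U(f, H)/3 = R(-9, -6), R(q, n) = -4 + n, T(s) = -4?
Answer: 11017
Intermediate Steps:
U(f, H) = -30 (U(f, H) = 3*(-4 - 6) = 3*(-10) = -30)
l(o) = 0 (l(o) = -2 + 2 = 0)
g = -56 (g = 8*(1*(-7)) = 8*(-7) = -56)
u = -11089 (u = -5 + (-11054 - 30) = -5 - 11084 = -11089)
a(X) = -56 - (-4 + X)**2
a(l(5)) - u = (-56 - (-4 + 0)**2) - 1*(-11089) = (-56 - 1*(-4)**2) + 11089 = (-56 - 1*16) + 11089 = (-56 - 16) + 11089 = -72 + 11089 = 11017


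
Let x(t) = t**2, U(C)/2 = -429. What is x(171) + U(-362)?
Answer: 28383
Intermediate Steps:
U(C) = -858 (U(C) = 2*(-429) = -858)
x(171) + U(-362) = 171**2 - 858 = 29241 - 858 = 28383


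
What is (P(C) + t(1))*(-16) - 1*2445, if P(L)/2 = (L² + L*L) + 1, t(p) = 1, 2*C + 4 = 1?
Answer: -2637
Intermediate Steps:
C = -3/2 (C = -2 + (½)*1 = -2 + ½ = -3/2 ≈ -1.5000)
P(L) = 2 + 4*L² (P(L) = 2*((L² + L*L) + 1) = 2*((L² + L²) + 1) = 2*(2*L² + 1) = 2*(1 + 2*L²) = 2 + 4*L²)
(P(C) + t(1))*(-16) - 1*2445 = ((2 + 4*(-3/2)²) + 1)*(-16) - 1*2445 = ((2 + 4*(9/4)) + 1)*(-16) - 2445 = ((2 + 9) + 1)*(-16) - 2445 = (11 + 1)*(-16) - 2445 = 12*(-16) - 2445 = -192 - 2445 = -2637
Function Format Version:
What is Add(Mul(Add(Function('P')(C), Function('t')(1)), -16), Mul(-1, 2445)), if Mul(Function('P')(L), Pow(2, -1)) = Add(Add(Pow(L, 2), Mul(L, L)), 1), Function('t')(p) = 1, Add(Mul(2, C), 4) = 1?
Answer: -2637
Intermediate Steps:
C = Rational(-3, 2) (C = Add(-2, Mul(Rational(1, 2), 1)) = Add(-2, Rational(1, 2)) = Rational(-3, 2) ≈ -1.5000)
Function('P')(L) = Add(2, Mul(4, Pow(L, 2))) (Function('P')(L) = Mul(2, Add(Add(Pow(L, 2), Mul(L, L)), 1)) = Mul(2, Add(Add(Pow(L, 2), Pow(L, 2)), 1)) = Mul(2, Add(Mul(2, Pow(L, 2)), 1)) = Mul(2, Add(1, Mul(2, Pow(L, 2)))) = Add(2, Mul(4, Pow(L, 2))))
Add(Mul(Add(Function('P')(C), Function('t')(1)), -16), Mul(-1, 2445)) = Add(Mul(Add(Add(2, Mul(4, Pow(Rational(-3, 2), 2))), 1), -16), Mul(-1, 2445)) = Add(Mul(Add(Add(2, Mul(4, Rational(9, 4))), 1), -16), -2445) = Add(Mul(Add(Add(2, 9), 1), -16), -2445) = Add(Mul(Add(11, 1), -16), -2445) = Add(Mul(12, -16), -2445) = Add(-192, -2445) = -2637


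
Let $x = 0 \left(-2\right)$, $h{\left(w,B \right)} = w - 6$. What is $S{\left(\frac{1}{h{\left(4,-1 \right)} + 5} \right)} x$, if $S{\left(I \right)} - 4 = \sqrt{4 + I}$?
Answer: $0$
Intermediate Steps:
$h{\left(w,B \right)} = -6 + w$ ($h{\left(w,B \right)} = w - 6 = -6 + w$)
$x = 0$
$S{\left(I \right)} = 4 + \sqrt{4 + I}$
$S{\left(\frac{1}{h{\left(4,-1 \right)} + 5} \right)} x = \left(4 + \sqrt{4 + \frac{1}{\left(-6 + 4\right) + 5}}\right) 0 = \left(4 + \sqrt{4 + \frac{1}{-2 + 5}}\right) 0 = \left(4 + \sqrt{4 + \frac{1}{3}}\right) 0 = \left(4 + \sqrt{\frac{13}{3}}\right) 0 = \left(4 + \frac{\sqrt{39}}{3}\right) 0 = 0$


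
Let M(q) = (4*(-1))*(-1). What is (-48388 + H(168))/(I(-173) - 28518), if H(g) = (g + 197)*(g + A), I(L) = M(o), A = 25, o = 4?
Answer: -22057/28514 ≈ -0.77355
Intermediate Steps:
M(q) = 4 (M(q) = -4*(-1) = 4)
I(L) = 4
H(g) = (25 + g)*(197 + g) (H(g) = (g + 197)*(g + 25) = (197 + g)*(25 + g) = (25 + g)*(197 + g))
(-48388 + H(168))/(I(-173) - 28518) = (-48388 + (4925 + 168² + 222*168))/(4 - 28518) = (-48388 + (4925 + 28224 + 37296))/(-28514) = (-48388 + 70445)*(-1/28514) = 22057*(-1/28514) = -22057/28514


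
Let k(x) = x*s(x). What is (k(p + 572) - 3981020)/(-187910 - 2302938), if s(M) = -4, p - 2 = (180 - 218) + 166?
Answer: 995957/622712 ≈ 1.5994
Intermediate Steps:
p = 130 (p = 2 + ((180 - 218) + 166) = 2 + (-38 + 166) = 2 + 128 = 130)
k(x) = -4*x (k(x) = x*(-4) = -4*x)
(k(p + 572) - 3981020)/(-187910 - 2302938) = (-4*(130 + 572) - 3981020)/(-187910 - 2302938) = (-4*702 - 3981020)/(-2490848) = (-2808 - 3981020)*(-1/2490848) = -3983828*(-1/2490848) = 995957/622712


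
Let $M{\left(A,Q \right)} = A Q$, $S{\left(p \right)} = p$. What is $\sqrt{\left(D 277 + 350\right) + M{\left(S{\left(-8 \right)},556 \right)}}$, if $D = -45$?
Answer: $i \sqrt{16563} \approx 128.7 i$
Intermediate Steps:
$\sqrt{\left(D 277 + 350\right) + M{\left(S{\left(-8 \right)},556 \right)}} = \sqrt{\left(\left(-45\right) 277 + 350\right) - 4448} = \sqrt{\left(-12465 + 350\right) - 4448} = \sqrt{-12115 - 4448} = \sqrt{-16563} = i \sqrt{16563}$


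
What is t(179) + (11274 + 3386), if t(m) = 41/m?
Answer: 2624181/179 ≈ 14660.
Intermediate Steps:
t(179) + (11274 + 3386) = 41/179 + (11274 + 3386) = 41*(1/179) + 14660 = 41/179 + 14660 = 2624181/179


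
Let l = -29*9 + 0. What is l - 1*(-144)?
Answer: -117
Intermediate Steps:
l = -261 (l = -261 + 0 = -261)
l - 1*(-144) = -261 - 1*(-144) = -261 + 144 = -117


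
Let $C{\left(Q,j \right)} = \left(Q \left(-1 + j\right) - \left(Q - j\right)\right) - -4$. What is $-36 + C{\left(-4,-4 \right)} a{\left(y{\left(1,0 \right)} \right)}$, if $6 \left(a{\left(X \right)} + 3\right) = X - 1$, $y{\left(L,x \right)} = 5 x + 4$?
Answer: $-96$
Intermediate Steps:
$C{\left(Q,j \right)} = 4 + j - Q + Q \left(-1 + j\right)$ ($C{\left(Q,j \right)} = \left(Q \left(-1 + j\right) - \left(Q - j\right)\right) + 4 = \left(j - Q + Q \left(-1 + j\right)\right) + 4 = 4 + j - Q + Q \left(-1 + j\right)$)
$y{\left(L,x \right)} = 4 + 5 x$
$a{\left(X \right)} = - \frac{19}{6} + \frac{X}{6}$ ($a{\left(X \right)} = -3 + \frac{X - 1}{6} = -3 + \frac{-1 + X}{6} = -3 + \left(- \frac{1}{6} + \frac{X}{6}\right) = - \frac{19}{6} + \frac{X}{6}$)
$-36 + C{\left(-4,-4 \right)} a{\left(y{\left(1,0 \right)} \right)} = -36 + \left(4 - 4 - -8 - -16\right) \left(- \frac{19}{6} + \frac{4 + 5 \cdot 0}{6}\right) = -36 + \left(4 - 4 + 8 + 16\right) \left(- \frac{19}{6} + \frac{4 + 0}{6}\right) = -36 + 24 \left(- \frac{19}{6} + \frac{1}{6} \cdot 4\right) = -36 + 24 \left(- \frac{19}{6} + \frac{2}{3}\right) = -36 + 24 \left(- \frac{5}{2}\right) = -36 - 60 = -96$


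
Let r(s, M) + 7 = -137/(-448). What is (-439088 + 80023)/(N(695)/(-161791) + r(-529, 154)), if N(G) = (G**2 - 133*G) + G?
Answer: 3717983066560/94358127 ≈ 39403.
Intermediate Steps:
N(G) = G**2 - 132*G
r(s, M) = -2999/448 (r(s, M) = -7 - 137/(-448) = -7 - 137*(-1/448) = -7 + 137/448 = -2999/448)
(-439088 + 80023)/(N(695)/(-161791) + r(-529, 154)) = (-439088 + 80023)/((695*(-132 + 695))/(-161791) - 2999/448) = -359065/((695*563)*(-1/161791) - 2999/448) = -359065/(391285*(-1/161791) - 2999/448) = -359065/(-391285/161791 - 2999/448) = -359065/(-94358127/10354624) = -359065*(-10354624/94358127) = 3717983066560/94358127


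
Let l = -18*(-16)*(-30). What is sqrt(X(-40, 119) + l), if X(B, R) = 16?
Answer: 28*I*sqrt(11) ≈ 92.865*I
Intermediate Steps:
l = -8640 (l = 288*(-30) = -8640)
sqrt(X(-40, 119) + l) = sqrt(16 - 8640) = sqrt(-8624) = 28*I*sqrt(11)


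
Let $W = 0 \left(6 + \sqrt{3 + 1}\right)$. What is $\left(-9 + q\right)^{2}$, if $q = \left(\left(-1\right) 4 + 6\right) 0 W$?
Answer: $81$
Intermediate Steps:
$W = 0$ ($W = 0 \left(6 + \sqrt{4}\right) = 0 \left(6 + 2\right) = 0 \cdot 8 = 0$)
$q = 0$ ($q = \left(\left(-1\right) 4 + 6\right) 0 \cdot 0 = \left(-4 + 6\right) 0 \cdot 0 = 2 \cdot 0 \cdot 0 = 0 \cdot 0 = 0$)
$\left(-9 + q\right)^{2} = \left(-9 + 0\right)^{2} = \left(-9\right)^{2} = 81$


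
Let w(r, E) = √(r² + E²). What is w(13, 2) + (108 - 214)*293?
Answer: -31058 + √173 ≈ -31045.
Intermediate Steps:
w(r, E) = √(E² + r²)
w(13, 2) + (108 - 214)*293 = √(2² + 13²) + (108 - 214)*293 = √(4 + 169) - 106*293 = √173 - 31058 = -31058 + √173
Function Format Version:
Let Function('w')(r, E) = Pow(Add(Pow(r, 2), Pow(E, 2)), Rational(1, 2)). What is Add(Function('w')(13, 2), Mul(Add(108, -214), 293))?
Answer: Add(-31058, Pow(173, Rational(1, 2))) ≈ -31045.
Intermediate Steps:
Function('w')(r, E) = Pow(Add(Pow(E, 2), Pow(r, 2)), Rational(1, 2))
Add(Function('w')(13, 2), Mul(Add(108, -214), 293)) = Add(Pow(Add(Pow(2, 2), Pow(13, 2)), Rational(1, 2)), Mul(Add(108, -214), 293)) = Add(Pow(Add(4, 169), Rational(1, 2)), Mul(-106, 293)) = Add(Pow(173, Rational(1, 2)), -31058) = Add(-31058, Pow(173, Rational(1, 2)))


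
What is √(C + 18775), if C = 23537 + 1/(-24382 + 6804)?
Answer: √13073819168630/17578 ≈ 205.70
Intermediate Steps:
C = 413733385/17578 (C = 23537 + 1/(-17578) = 23537 - 1/17578 = 413733385/17578 ≈ 23537.)
√(C + 18775) = √(413733385/17578 + 18775) = √(743760335/17578) = √13073819168630/17578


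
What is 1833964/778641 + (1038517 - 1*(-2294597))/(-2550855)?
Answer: 694292340382/662066762685 ≈ 1.0487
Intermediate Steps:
1833964/778641 + (1038517 - 1*(-2294597))/(-2550855) = 1833964*(1/778641) + (1038517 + 2294597)*(-1/2550855) = 1833964/778641 + 3333114*(-1/2550855) = 1833964/778641 - 1111038/850285 = 694292340382/662066762685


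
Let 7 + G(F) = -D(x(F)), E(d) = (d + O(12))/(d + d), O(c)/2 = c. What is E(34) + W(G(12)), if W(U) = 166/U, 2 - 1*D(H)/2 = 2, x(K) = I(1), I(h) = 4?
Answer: -5441/238 ≈ -22.861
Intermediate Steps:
O(c) = 2*c
x(K) = 4
D(H) = 0 (D(H) = 4 - 2*2 = 4 - 4 = 0)
E(d) = (24 + d)/(2*d) (E(d) = (d + 2*12)/(d + d) = (d + 24)/((2*d)) = (24 + d)*(1/(2*d)) = (24 + d)/(2*d))
G(F) = -7 (G(F) = -7 - 1*0 = -7 + 0 = -7)
E(34) + W(G(12)) = (½)*(24 + 34)/34 + 166/(-7) = (½)*(1/34)*58 + 166*(-⅐) = 29/34 - 166/7 = -5441/238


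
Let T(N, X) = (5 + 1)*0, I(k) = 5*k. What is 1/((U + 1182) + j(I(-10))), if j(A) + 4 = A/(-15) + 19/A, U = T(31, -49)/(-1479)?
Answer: 150/177143 ≈ 0.00084677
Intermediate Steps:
T(N, X) = 0 (T(N, X) = 6*0 = 0)
U = 0 (U = 0/(-1479) = 0*(-1/1479) = 0)
j(A) = -4 + 19/A - A/15 (j(A) = -4 + (A/(-15) + 19/A) = -4 + (A*(-1/15) + 19/A) = -4 + (-A/15 + 19/A) = -4 + (19/A - A/15) = -4 + 19/A - A/15)
1/((U + 1182) + j(I(-10))) = 1/((0 + 1182) + (-4 + 19/((5*(-10))) - (-10)/3)) = 1/(1182 + (-4 + 19/(-50) - 1/15*(-50))) = 1/(1182 + (-4 + 19*(-1/50) + 10/3)) = 1/(1182 + (-4 - 19/50 + 10/3)) = 1/(1182 - 157/150) = 1/(177143/150) = 150/177143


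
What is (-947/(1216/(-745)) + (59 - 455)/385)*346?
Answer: 4264320077/21280 ≈ 2.0039e+5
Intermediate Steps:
(-947/(1216/(-745)) + (59 - 455)/385)*346 = (-947/(1216*(-1/745)) - 396*1/385)*346 = (-947/(-1216/745) - 36/35)*346 = (-947*(-745/1216) - 36/35)*346 = (705515/1216 - 36/35)*346 = (24649249/42560)*346 = 4264320077/21280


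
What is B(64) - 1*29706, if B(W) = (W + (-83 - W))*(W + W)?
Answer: -40330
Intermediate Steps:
B(W) = -166*W
B(64) - 1*29706 = -166*64 - 1*29706 = -10624 - 29706 = -40330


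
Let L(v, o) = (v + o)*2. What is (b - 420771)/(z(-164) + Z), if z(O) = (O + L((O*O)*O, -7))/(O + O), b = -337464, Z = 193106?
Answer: -124350540/36080417 ≈ -3.4465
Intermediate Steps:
L(v, o) = 2*o + 2*v (L(v, o) = (o + v)*2 = 2*o + 2*v)
z(O) = (-14 + O + 2*O³)/(2*O) (z(O) = (O + (2*(-7) + 2*((O*O)*O)))/(O + O) = (O + (-14 + 2*(O²*O)))/((2*O)) = (O + (-14 + 2*O³))*(1/(2*O)) = (-14 + O + 2*O³)*(1/(2*O)) = (-14 + O + 2*O³)/(2*O))
(b - 420771)/(z(-164) + Z) = (-337464 - 420771)/((-7 + (-164)³ + (½)*(-164))/(-164) + 193106) = -758235/(-(-7 - 4410944 - 82)/164 + 193106) = -758235/(-1/164*(-4411033) + 193106) = -758235/(4411033/164 + 193106) = -758235/36080417/164 = -758235*164/36080417 = -124350540/36080417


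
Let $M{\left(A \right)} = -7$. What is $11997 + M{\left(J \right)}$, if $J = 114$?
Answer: $11990$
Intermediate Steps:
$11997 + M{\left(J \right)} = 11997 - 7 = 11990$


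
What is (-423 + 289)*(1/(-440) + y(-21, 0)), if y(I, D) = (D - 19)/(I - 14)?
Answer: -22311/308 ≈ -72.438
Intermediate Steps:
y(I, D) = (-19 + D)/(-14 + I)
(-423 + 289)*(1/(-440) + y(-21, 0)) = (-423 + 289)*(1/(-440) + (-19 + 0)/(-14 - 21)) = -134*(-1/440 - 19/(-35)) = -134*(-1/440 - 1/35*(-19)) = -134*(-1/440 + 19/35) = -134*333/616 = -22311/308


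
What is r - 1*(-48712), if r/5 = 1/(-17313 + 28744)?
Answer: 556826877/11431 ≈ 48712.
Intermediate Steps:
r = 5/11431 (r = 5/(-17313 + 28744) = 5/11431 ≈ 0.00043741)
r - 1*(-48712) = 5/11431 - 1*(-48712) = 5/11431 + 48712 = 556826877/11431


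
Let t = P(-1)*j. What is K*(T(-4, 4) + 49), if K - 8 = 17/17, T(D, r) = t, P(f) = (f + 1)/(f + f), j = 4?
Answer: 441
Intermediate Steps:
P(f) = (1 + f)/(2*f) (P(f) = (1 + f)/((2*f)) = (1 + f)*(1/(2*f)) = (1 + f)/(2*f))
t = 0 (t = ((½)*(1 - 1)/(-1))*4 = ((½)*(-1)*0)*4 = 0*4 = 0)
T(D, r) = 0
K = 9 (K = 8 + 17/17 = 8 + 17*(1/17) = 8 + 1 = 9)
K*(T(-4, 4) + 49) = 9*(0 + 49) = 9*49 = 441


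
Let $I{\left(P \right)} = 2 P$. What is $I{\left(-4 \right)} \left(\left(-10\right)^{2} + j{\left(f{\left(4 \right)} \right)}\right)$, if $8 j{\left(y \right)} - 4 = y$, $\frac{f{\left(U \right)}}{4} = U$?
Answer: $-820$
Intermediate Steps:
$f{\left(U \right)} = 4 U$
$j{\left(y \right)} = \frac{1}{2} + \frac{y}{8}$
$I{\left(-4 \right)} \left(\left(-10\right)^{2} + j{\left(f{\left(4 \right)} \right)}\right) = 2 \left(-4\right) \left(\left(-10\right)^{2} + \left(\frac{1}{2} + \frac{4 \cdot 4}{8}\right)\right) = - 8 \left(100 + \left(\frac{1}{2} + \frac{1}{8} \cdot 16\right)\right) = - 8 \left(100 + \left(\frac{1}{2} + 2\right)\right) = - 8 \left(100 + \frac{5}{2}\right) = \left(-8\right) \frac{205}{2} = -820$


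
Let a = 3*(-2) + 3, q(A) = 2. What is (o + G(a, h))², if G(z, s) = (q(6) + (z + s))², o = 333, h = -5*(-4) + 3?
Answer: 667489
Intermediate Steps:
h = 23 (h = 20 + 3 = 23)
a = -3 (a = -6 + 3 = -3)
G(z, s) = (2 + s + z)² (G(z, s) = (2 + (z + s))² = (2 + (s + z))² = (2 + s + z)²)
(o + G(a, h))² = (333 + (2 + 23 - 3)²)² = (333 + 22²)² = (333 + 484)² = 817² = 667489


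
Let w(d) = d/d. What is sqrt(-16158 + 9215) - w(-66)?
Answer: -1 + I*sqrt(6943) ≈ -1.0 + 83.325*I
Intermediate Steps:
w(d) = 1
sqrt(-16158 + 9215) - w(-66) = sqrt(-16158 + 9215) - 1*1 = sqrt(-6943) - 1 = I*sqrt(6943) - 1 = -1 + I*sqrt(6943)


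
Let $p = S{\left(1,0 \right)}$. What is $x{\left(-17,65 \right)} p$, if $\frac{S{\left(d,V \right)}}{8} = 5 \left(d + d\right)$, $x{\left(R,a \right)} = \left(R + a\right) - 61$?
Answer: $-1040$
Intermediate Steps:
$x{\left(R,a \right)} = -61 + R + a$
$S{\left(d,V \right)} = 80 d$ ($S{\left(d,V \right)} = 8 \cdot 5 \left(d + d\right) = 8 \cdot 5 \cdot 2 d = 8 \cdot 10 d = 80 d$)
$p = 80$ ($p = 80 \cdot 1 = 80$)
$x{\left(-17,65 \right)} p = \left(-61 - 17 + 65\right) 80 = \left(-13\right) 80 = -1040$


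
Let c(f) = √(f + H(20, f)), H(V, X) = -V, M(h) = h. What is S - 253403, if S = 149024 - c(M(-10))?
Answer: -104379 - I*√30 ≈ -1.0438e+5 - 5.4772*I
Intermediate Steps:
c(f) = √(-20 + f) (c(f) = √(f - 1*20) = √(f - 20) = √(-20 + f))
S = 149024 - I*√30 (S = 149024 - √(-20 - 10) = 149024 - √(-30) = 149024 - I*√30 ≈ 1.4902e+5 - 5.4772*I)
S - 253403 = (149024 - I*√30) - 253403 = -104379 - I*√30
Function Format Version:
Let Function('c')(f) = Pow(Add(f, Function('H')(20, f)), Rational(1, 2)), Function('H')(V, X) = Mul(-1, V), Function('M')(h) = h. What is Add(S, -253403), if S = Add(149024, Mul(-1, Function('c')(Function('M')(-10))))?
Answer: Add(-104379, Mul(-1, I, Pow(30, Rational(1, 2)))) ≈ Add(-1.0438e+5, Mul(-5.4772, I))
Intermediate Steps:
Function('c')(f) = Pow(Add(-20, f), Rational(1, 2)) (Function('c')(f) = Pow(Add(f, Mul(-1, 20)), Rational(1, 2)) = Pow(Add(f, -20), Rational(1, 2)) = Pow(Add(-20, f), Rational(1, 2)))
S = Add(149024, Mul(-1, I, Pow(30, Rational(1, 2)))) (S = Add(149024, Mul(-1, Pow(Add(-20, -10), Rational(1, 2)))) = Add(149024, Mul(-1, Pow(-30, Rational(1, 2)))) = Add(149024, Mul(-1, Mul(I, Pow(30, Rational(1, 2))))) = Add(149024, Mul(-1, I, Pow(30, Rational(1, 2)))) ≈ Add(1.4902e+5, Mul(-5.4772, I)))
Add(S, -253403) = Add(Add(149024, Mul(-1, I, Pow(30, Rational(1, 2)))), -253403) = Add(-104379, Mul(-1, I, Pow(30, Rational(1, 2))))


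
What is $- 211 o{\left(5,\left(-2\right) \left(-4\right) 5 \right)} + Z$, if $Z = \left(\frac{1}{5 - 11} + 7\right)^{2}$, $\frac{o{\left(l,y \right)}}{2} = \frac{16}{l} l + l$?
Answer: $- \frac{317351}{36} \approx -8815.3$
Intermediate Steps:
$o{\left(l,y \right)} = 32 + 2 l$ ($o{\left(l,y \right)} = 2 \left(\frac{16}{l} l + l\right) = 2 \left(16 + l\right) = 32 + 2 l$)
$Z = \frac{1681}{36}$ ($Z = \left(\frac{1}{-6} + 7\right)^{2} = \left(- \frac{1}{6} + 7\right)^{2} = \left(\frac{41}{6}\right)^{2} = \frac{1681}{36} \approx 46.694$)
$- 211 o{\left(5,\left(-2\right) \left(-4\right) 5 \right)} + Z = - 211 \left(32 + 2 \cdot 5\right) + \frac{1681}{36} = - 211 \left(32 + 10\right) + \frac{1681}{36} = \left(-211\right) 42 + \frac{1681}{36} = -8862 + \frac{1681}{36} = - \frac{317351}{36}$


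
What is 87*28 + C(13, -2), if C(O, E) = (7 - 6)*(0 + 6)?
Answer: 2442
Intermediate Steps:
C(O, E) = 6 (C(O, E) = 1*6 = 6)
87*28 + C(13, -2) = 87*28 + 6 = 2436 + 6 = 2442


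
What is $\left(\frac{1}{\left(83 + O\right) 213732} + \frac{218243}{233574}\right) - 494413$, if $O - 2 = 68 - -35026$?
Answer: $- \frac{144715599561414225893}{292702402752012} \approx -4.9441 \cdot 10^{5}$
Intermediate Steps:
$O = 35096$ ($O = 2 + \left(68 - -35026\right) = 2 + \left(68 + 35026\right) = 2 + 35094 = 35096$)
$\left(\frac{1}{\left(83 + O\right) 213732} + \frac{218243}{233574}\right) - 494413 = \left(\frac{1}{\left(83 + 35096\right) 213732} + \frac{218243}{233574}\right) - 494413 = \left(\frac{1}{35179} \cdot \frac{1}{213732} + 218243 \cdot \frac{1}{233574}\right) - 494413 = \left(\frac{1}{35179} \cdot \frac{1}{213732} + \frac{218243}{233574}\right) - 494413 = \left(\frac{1}{7518878028} + \frac{218243}{233574}\right) - 494413 = \frac{273490416283063}{292702402752012} - 494413 = - \frac{144715599561414225893}{292702402752012}$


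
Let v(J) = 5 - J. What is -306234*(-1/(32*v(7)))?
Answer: -153117/32 ≈ -4784.9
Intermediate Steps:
-306234*(-1/(32*v(7))) = -306234*(-1/(32*(5 - 1*7))) = -306234*(-1/(32*(5 - 7))) = -306234/((-32*(-2))) = -306234/64 = -306234*1/64 = -153117/32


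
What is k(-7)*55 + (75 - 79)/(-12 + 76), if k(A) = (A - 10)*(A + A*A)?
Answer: -628321/16 ≈ -39270.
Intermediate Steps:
k(A) = (-10 + A)*(A + A**2)
k(-7)*55 + (75 - 79)/(-12 + 76) = -7*(-10 + (-7)**2 - 9*(-7))*55 + (75 - 79)/(-12 + 76) = -7*(-10 + 49 + 63)*55 - 4/64 = -7*102*55 - 4*1/64 = -714*55 - 1/16 = -39270 - 1/16 = -628321/16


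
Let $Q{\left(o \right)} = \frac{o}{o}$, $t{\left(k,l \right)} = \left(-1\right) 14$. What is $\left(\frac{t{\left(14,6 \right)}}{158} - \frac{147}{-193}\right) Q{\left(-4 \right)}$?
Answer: $\frac{10262}{15247} \approx 0.67305$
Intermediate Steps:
$t{\left(k,l \right)} = -14$
$Q{\left(o \right)} = 1$
$\left(\frac{t{\left(14,6 \right)}}{158} - \frac{147}{-193}\right) Q{\left(-4 \right)} = \left(- \frac{14}{158} - \frac{147}{-193}\right) 1 = \left(\left(-14\right) \frac{1}{158} - - \frac{147}{193}\right) 1 = \left(- \frac{7}{79} + \frac{147}{193}\right) 1 = \frac{10262}{15247} \cdot 1 = \frac{10262}{15247}$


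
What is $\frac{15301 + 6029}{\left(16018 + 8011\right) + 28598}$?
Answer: $\frac{21330}{52627} \approx 0.40531$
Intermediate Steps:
$\frac{15301 + 6029}{\left(16018 + 8011\right) + 28598} = \frac{21330}{24029 + 28598} = \frac{21330}{52627}$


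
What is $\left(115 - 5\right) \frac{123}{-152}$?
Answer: $- \frac{6765}{76} \approx -89.013$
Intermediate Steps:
$\left(115 - 5\right) \frac{123}{-152} = 110 \cdot 123 \left(- \frac{1}{152}\right) = 110 \left(- \frac{123}{152}\right) = - \frac{6765}{76}$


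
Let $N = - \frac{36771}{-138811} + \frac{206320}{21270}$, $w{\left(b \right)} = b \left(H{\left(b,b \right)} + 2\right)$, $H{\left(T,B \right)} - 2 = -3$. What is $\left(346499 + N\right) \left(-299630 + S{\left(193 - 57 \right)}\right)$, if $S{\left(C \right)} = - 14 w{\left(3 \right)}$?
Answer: $- \frac{30658578476494249184}{295250997} \approx -1.0384 \cdot 10^{11}$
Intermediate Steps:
$H{\left(T,B \right)} = -1$ ($H{\left(T,B \right)} = 2 - 3 = -1$)
$w{\left(b \right)} = b$ ($w{\left(b \right)} = b \left(-1 + 2\right) = b 1 = b$)
$S{\left(C \right)} = -42$ ($S{\left(C \right)} = \left(-14\right) 3 = -42$)
$N = \frac{2942160469}{295250997}$ ($N = \left(-36771\right) \left(- \frac{1}{138811}\right) + 206320 \cdot \frac{1}{21270} = \frac{36771}{138811} + \frac{20632}{2127} = \frac{2942160469}{295250997} \approx 9.965$)
$\left(346499 + N\right) \left(-299630 + S{\left(193 - 57 \right)}\right) = \left(346499 + \frac{2942160469}{295250997}\right) \left(-299630 - 42\right) = \frac{102307117369972}{295250997} \left(-299672\right) = - \frac{30658578476494249184}{295250997}$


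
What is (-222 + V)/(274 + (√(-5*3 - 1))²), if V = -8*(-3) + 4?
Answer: -97/129 ≈ -0.75194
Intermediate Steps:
V = 28 (V = 24 + 4 = 28)
(-222 + V)/(274 + (√(-5*3 - 1))²) = (-222 + 28)/(274 + (√(-5*3 - 1))²) = -194/(274 + (√(-15 - 1))²) = -194/(274 + (√(-16))²) = -194/(274 + (4*I)²) = -194/(274 - 16) = -194/258 = -194*1/258 = -97/129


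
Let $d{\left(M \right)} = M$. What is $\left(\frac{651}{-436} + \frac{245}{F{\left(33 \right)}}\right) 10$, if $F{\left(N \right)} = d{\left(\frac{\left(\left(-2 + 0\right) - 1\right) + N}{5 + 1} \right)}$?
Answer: $\frac{103565}{218} \approx 475.07$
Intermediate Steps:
$F{\left(N \right)} = - \frac{1}{2} + \frac{N}{6}$ ($F{\left(N \right)} = \frac{\left(\left(-2 + 0\right) - 1\right) + N}{5 + 1} = \frac{\left(-2 - 1\right) + N}{6} = \left(-3 + N\right) \frac{1}{6} = - \frac{1}{2} + \frac{N}{6}$)
$\left(\frac{651}{-436} + \frac{245}{F{\left(33 \right)}}\right) 10 = \left(\frac{651}{-436} + \frac{245}{- \frac{1}{2} + \frac{1}{6} \cdot 33}\right) 10 = \left(651 \left(- \frac{1}{436}\right) + \frac{245}{- \frac{1}{2} + \frac{11}{2}}\right) 10 = \left(- \frac{651}{436} + \frac{245}{5}\right) 10 = \left(- \frac{651}{436} + 245 \cdot \frac{1}{5}\right) 10 = \left(- \frac{651}{436} + 49\right) 10 = \frac{20713}{436} \cdot 10 = \frac{103565}{218}$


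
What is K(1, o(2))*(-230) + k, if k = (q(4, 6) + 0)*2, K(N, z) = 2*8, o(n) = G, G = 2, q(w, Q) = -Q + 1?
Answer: -3690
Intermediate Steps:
q(w, Q) = 1 - Q
o(n) = 2
K(N, z) = 16
k = -10 (k = ((1 - 1*6) + 0)*2 = ((1 - 6) + 0)*2 = (-5 + 0)*2 = -5*2 = -10)
K(1, o(2))*(-230) + k = 16*(-230) - 10 = -3680 - 10 = -3690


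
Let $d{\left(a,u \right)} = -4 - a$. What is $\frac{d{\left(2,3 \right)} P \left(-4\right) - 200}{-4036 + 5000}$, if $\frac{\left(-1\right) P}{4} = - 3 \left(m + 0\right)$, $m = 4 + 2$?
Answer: $\frac{382}{241} \approx 1.5851$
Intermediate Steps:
$m = 6$
$P = 72$ ($P = - 4 \left(- 3 \left(6 + 0\right)\right) = - 4 \left(\left(-3\right) 6\right) = \left(-4\right) \left(-18\right) = 72$)
$\frac{d{\left(2,3 \right)} P \left(-4\right) - 200}{-4036 + 5000} = \frac{\left(-4 - 2\right) 72 \left(-4\right) - 200}{-4036 + 5000} = \frac{\left(-4 - 2\right) 72 \left(-4\right) - 200}{964} = \left(\left(-6\right) 72 \left(-4\right) - 200\right) \frac{1}{964} = \left(\left(-432\right) \left(-4\right) - 200\right) \frac{1}{964} = \left(1728 - 200\right) \frac{1}{964} = 1528 \cdot \frac{1}{964} = \frac{382}{241}$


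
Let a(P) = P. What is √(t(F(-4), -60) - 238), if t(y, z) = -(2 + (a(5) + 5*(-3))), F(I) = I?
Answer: I*√230 ≈ 15.166*I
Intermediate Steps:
t(y, z) = 8 (t(y, z) = -(2 + (5 + 5*(-3))) = -(2 + (5 - 15)) = -(2 - 10) = -1*(-8) = 8)
√(t(F(-4), -60) - 238) = √(8 - 238) = √(-230) = I*√230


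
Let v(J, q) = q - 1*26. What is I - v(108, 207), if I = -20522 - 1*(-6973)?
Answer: -13730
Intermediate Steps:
v(J, q) = -26 + q (v(J, q) = q - 26 = -26 + q)
I = -13549 (I = -20522 + 6973 = -13549)
I - v(108, 207) = -13549 - (-26 + 207) = -13549 - 1*181 = -13549 - 181 = -13730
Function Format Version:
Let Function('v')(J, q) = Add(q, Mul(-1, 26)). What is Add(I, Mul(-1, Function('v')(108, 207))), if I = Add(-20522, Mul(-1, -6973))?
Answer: -13730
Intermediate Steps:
Function('v')(J, q) = Add(-26, q) (Function('v')(J, q) = Add(q, -26) = Add(-26, q))
I = -13549 (I = Add(-20522, 6973) = -13549)
Add(I, Mul(-1, Function('v')(108, 207))) = Add(-13549, Mul(-1, Add(-26, 207))) = Add(-13549, Mul(-1, 181)) = Add(-13549, -181) = -13730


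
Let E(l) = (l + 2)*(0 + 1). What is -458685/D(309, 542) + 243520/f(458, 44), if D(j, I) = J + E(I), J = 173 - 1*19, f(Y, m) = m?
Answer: 37448705/7678 ≈ 4877.4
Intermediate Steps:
J = 154 (J = 173 - 19 = 154)
E(l) = 2 + l (E(l) = (2 + l)*1 = 2 + l)
D(j, I) = 156 + I (D(j, I) = 154 + (2 + I) = 156 + I)
-458685/D(309, 542) + 243520/f(458, 44) = -458685/(156 + 542) + 243520/44 = -458685/698 + 243520*(1/44) = -458685*1/698 + 60880/11 = -458685/698 + 60880/11 = 37448705/7678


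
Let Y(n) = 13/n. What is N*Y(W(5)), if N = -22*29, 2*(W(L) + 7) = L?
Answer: 16588/9 ≈ 1843.1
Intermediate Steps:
W(L) = -7 + L/2
N = -638
N*Y(W(5)) = -8294/(-7 + (1/2)*5) = -8294/(-7 + 5/2) = -8294/(-9/2) = -8294*(-2)/9 = -638*(-26/9) = 16588/9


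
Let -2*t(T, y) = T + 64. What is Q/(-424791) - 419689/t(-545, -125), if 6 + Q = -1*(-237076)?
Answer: -356674250668/204324471 ≈ -1745.6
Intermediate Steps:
t(T, y) = -32 - T/2 (t(T, y) = -(T + 64)/2 = -(64 + T)/2 = -32 - T/2)
Q = 237070 (Q = -6 - 1*(-237076) = -6 + 237076 = 237070)
Q/(-424791) - 419689/t(-545, -125) = 237070/(-424791) - 419689/(-32 - 1/2*(-545)) = 237070*(-1/424791) - 419689/(-32 + 545/2) = -237070/424791 - 419689/481/2 = -237070/424791 - 419689*2/481 = -237070/424791 - 839378/481 = -356674250668/204324471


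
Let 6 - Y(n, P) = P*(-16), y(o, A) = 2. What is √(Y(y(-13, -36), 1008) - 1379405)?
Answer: I*√1363271 ≈ 1167.6*I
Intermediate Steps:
Y(n, P) = 6 + 16*P (Y(n, P) = 6 - P*(-16) = 6 - (-16)*P = 6 + 16*P)
√(Y(y(-13, -36), 1008) - 1379405) = √((6 + 16*1008) - 1379405) = √((6 + 16128) - 1379405) = √(16134 - 1379405) = √(-1363271) = I*√1363271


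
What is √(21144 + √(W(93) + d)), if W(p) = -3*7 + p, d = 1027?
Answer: √(21144 + √1099) ≈ 145.52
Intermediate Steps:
W(p) = -21 + p
√(21144 + √(W(93) + d)) = √(21144 + √((-21 + 93) + 1027)) = √(21144 + √(72 + 1027)) = √(21144 + √1099)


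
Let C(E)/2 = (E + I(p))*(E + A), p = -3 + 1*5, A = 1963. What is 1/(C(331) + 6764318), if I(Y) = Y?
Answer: 1/8292122 ≈ 1.2060e-7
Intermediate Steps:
p = 2 (p = -3 + 5 = 2)
C(E) = 2*(2 + E)*(1963 + E) (C(E) = 2*((E + 2)*(E + 1963)) = 2*((2 + E)*(1963 + E)) = 2*(2 + E)*(1963 + E))
1/(C(331) + 6764318) = 1/((7852 + 2*331² + 3930*331) + 6764318) = 1/((7852 + 2*109561 + 1300830) + 6764318) = 1/((7852 + 219122 + 1300830) + 6764318) = 1/(1527804 + 6764318) = 1/8292122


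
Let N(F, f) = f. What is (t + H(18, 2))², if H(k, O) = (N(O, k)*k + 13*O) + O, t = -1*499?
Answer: 21609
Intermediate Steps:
t = -499
H(k, O) = k² + 14*O (H(k, O) = (k*k + 13*O) + O = (k² + 13*O) + O = k² + 14*O)
(t + H(18, 2))² = (-499 + (18² + 14*2))² = (-499 + (324 + 28))² = (-499 + 352)² = (-147)² = 21609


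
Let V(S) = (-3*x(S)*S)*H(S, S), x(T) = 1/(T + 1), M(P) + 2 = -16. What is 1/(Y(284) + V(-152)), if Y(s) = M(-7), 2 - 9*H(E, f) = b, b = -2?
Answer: -453/8762 ≈ -0.051701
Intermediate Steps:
M(P) = -18 (M(P) = -2 - 16 = -18)
H(E, f) = 4/9 (H(E, f) = 2/9 - ⅑*(-2) = 2/9 + 2/9 = 4/9)
x(T) = 1/(1 + T)
Y(s) = -18
V(S) = -4*S/(3*(1 + S)) (V(S) = -3*S/(1 + S)*(4/9) = -4*S/(3*(1 + S)))
1/(Y(284) + V(-152)) = 1/(-18 - 4*(-152)/(3 + 3*(-152))) = 1/(-18 - 4*(-152)/(3 - 456)) = 1/(-18 - 4*(-152)/(-453)) = 1/(-18 - 4*(-152)*(-1/453)) = 1/(-18 - 608/453) = 1/(-8762/453) = -453/8762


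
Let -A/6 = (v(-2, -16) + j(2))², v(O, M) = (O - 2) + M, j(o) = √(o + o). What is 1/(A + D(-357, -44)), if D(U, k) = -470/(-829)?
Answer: -829/1611106 ≈ -0.00051455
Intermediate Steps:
D(U, k) = 470/829 (D(U, k) = -470*(-1/829) = 470/829)
j(o) = √2*√o (j(o) = √(2*o) = √2*√o)
v(O, M) = -2 + M + O (v(O, M) = (-2 + O) + M = -2 + M + O)
A = -1944 (A = -6*((-2 - 16 - 2) + √2*√2)² = -6*(-20 + 2)² = -6*(-18)² = -6*324 = -1944)
1/(A + D(-357, -44)) = 1/(-1944 + 470/829) = 1/(-1611106/829) = -829/1611106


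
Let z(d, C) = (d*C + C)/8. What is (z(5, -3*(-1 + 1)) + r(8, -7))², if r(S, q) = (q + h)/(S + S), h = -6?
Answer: 169/256 ≈ 0.66016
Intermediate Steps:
r(S, q) = (-6 + q)/(2*S) (r(S, q) = (q - 6)/(S + S) = (-6 + q)/((2*S)) = (-6 + q)*(1/(2*S)) = (-6 + q)/(2*S))
z(d, C) = C/8 + C*d/8 (z(d, C) = (C*d + C)*(⅛) = (C + C*d)*(⅛) = C/8 + C*d/8)
(z(5, -3*(-1 + 1)) + r(8, -7))² = ((-3*(-1 + 1))*(1 + 5)/8 + (½)*(-6 - 7)/8)² = ((⅛)*(-3*0)*6 + (½)*(⅛)*(-13))² = ((⅛)*0*6 - 13/16)² = (0 - 13/16)² = (-13/16)² = 169/256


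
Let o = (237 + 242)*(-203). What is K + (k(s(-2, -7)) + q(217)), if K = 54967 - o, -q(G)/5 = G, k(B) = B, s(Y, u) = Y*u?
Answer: 151133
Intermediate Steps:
o = -97237 (o = 479*(-203) = -97237)
q(G) = -5*G
K = 152204 (K = 54967 - 1*(-97237) = 54967 + 97237 = 152204)
K + (k(s(-2, -7)) + q(217)) = 152204 + (-2*(-7) - 5*217) = 152204 + (14 - 1085) = 152204 - 1071 = 151133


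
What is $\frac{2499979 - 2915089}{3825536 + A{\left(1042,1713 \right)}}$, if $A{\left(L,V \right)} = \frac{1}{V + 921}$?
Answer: $- \frac{218679948}{2015292365} \approx -0.10851$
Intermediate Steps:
$A{\left(L,V \right)} = \frac{1}{921 + V}$
$\frac{2499979 - 2915089}{3825536 + A{\left(1042,1713 \right)}} = \frac{2499979 - 2915089}{3825536 + \frac{1}{921 + 1713}} = - \frac{415110}{3825536 + \frac{1}{2634}} = - \frac{415110}{\frac{10076461825}{2634}} = \left(-415110\right) \frac{2634}{10076461825} = - \frac{218679948}{2015292365}$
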